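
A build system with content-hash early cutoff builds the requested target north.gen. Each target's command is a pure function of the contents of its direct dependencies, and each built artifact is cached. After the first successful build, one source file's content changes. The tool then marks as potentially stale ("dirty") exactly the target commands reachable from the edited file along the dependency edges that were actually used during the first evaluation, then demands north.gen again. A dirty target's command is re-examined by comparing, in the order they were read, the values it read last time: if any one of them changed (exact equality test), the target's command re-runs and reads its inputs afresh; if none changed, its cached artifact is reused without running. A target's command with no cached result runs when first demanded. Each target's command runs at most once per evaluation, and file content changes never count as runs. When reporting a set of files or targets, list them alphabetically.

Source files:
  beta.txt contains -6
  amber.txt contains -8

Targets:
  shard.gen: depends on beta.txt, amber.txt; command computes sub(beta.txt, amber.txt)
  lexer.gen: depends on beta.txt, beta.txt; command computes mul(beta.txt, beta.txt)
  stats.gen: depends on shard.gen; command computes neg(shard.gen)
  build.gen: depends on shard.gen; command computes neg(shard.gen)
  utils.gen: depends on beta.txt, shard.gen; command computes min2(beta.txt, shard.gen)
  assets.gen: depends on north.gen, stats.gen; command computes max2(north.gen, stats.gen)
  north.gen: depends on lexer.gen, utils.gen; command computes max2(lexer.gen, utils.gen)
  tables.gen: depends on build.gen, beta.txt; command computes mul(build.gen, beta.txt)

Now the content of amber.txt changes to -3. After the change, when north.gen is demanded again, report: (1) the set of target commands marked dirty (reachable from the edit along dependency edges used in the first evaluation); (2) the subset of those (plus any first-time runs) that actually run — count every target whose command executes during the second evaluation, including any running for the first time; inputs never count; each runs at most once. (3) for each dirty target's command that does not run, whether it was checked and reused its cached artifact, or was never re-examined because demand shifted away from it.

Marked dirty: north.gen, shard.gen, utils.gen.
Target commands that run: shard.gen, utils.gen — 2 in total.
Checked but reused from cache: north.gen.
Key observation: the change is absorbed at utils.gen — it re-runs but produces the same value, and the output's value is unchanged.

First evaluation (everything demanded from the output):
  lexer.gen = mul(-6, -6) = 36
  shard.gen = sub(-6, -8) = 2
  utils.gen = min2(-6, 2) = -6
  north.gen = max2(36, -6) = 36

Propagation after the edit:
  shard.gen: runs — amber.txt -8->-3; result -3.
  utils.gen: runs — shard.gen 2->-3; result -6 (same value as before).
  north.gen: checked — values it read are unchanged (lexer.gen unchanged, utils.gen unchanged); reused cached 36 without running.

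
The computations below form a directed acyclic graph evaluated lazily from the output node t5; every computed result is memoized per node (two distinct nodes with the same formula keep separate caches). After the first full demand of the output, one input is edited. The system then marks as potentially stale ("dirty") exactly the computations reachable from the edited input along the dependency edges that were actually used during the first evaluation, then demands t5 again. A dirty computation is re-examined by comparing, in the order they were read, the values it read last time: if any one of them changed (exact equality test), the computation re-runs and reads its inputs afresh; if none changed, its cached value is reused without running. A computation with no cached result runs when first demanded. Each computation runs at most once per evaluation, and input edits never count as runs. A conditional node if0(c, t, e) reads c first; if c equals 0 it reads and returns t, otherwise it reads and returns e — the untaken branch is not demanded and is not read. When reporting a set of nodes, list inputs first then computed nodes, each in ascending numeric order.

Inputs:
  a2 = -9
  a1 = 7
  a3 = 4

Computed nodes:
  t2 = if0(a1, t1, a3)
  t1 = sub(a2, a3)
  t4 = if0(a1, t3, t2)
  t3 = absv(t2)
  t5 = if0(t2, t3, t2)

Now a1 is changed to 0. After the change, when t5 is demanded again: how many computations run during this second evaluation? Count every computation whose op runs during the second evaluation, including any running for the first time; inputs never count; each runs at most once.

First demand of the output computes:
  t2 = if0(a1=7 -> else branch a3) = 4
  t5 = if0(t2=4 -> else branch t2) = 4

After the edit, cleaning proceeds:
  t1: had never run; runs now, result -13.
  t2: a read changed (a1 7->0) — executes, giving -13.
  t5: a read changed (t2 4->-13; t2 4->-13) — executes, giving -13.

Note the branch switch — t1 had no cache and runs now for the first time.

3 computations run: t1, t2, t5.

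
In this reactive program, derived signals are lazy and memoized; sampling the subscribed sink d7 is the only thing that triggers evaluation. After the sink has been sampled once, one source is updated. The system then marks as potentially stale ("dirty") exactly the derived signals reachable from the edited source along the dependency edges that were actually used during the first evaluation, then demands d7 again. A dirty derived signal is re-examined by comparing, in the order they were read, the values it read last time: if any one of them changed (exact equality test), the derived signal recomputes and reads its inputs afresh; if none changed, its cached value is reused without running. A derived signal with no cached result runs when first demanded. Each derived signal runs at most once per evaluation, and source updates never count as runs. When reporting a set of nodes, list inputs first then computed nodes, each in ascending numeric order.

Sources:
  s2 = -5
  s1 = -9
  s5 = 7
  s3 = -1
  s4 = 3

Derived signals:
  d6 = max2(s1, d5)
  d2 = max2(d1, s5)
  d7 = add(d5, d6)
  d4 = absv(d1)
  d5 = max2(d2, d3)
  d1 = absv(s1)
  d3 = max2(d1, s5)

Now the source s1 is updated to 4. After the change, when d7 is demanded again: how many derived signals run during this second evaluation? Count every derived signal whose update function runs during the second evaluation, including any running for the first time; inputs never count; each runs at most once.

First demand of the output computes:
  d1 = absv(-9) = 9
  d2 = max2(9, 7) = 9
  d3 = max2(9, 7) = 9
  d5 = max2(9, 9) = 9
  d6 = max2(-9, 9) = 9
  d7 = add(9, 9) = 18

After the edit, cleaning proceeds:
  d1: a read changed (s1 -9->4) — executes, giving 4.
  d2: a read changed (d1 9->4) — executes, giving 7.
  d3: a read changed (d1 9->4) — executes, giving 7.
  d5: a read changed (d2 9->7; d3 9->7) — executes, giving 7.
  d6: a read changed (s1 -9->4; d5 9->7) — executes, giving 7.
  d7: a read changed (d5 9->7; d6 9->7) — executes, giving 14.

6 derived signals run: d1, d2, d3, d5, d6, d7.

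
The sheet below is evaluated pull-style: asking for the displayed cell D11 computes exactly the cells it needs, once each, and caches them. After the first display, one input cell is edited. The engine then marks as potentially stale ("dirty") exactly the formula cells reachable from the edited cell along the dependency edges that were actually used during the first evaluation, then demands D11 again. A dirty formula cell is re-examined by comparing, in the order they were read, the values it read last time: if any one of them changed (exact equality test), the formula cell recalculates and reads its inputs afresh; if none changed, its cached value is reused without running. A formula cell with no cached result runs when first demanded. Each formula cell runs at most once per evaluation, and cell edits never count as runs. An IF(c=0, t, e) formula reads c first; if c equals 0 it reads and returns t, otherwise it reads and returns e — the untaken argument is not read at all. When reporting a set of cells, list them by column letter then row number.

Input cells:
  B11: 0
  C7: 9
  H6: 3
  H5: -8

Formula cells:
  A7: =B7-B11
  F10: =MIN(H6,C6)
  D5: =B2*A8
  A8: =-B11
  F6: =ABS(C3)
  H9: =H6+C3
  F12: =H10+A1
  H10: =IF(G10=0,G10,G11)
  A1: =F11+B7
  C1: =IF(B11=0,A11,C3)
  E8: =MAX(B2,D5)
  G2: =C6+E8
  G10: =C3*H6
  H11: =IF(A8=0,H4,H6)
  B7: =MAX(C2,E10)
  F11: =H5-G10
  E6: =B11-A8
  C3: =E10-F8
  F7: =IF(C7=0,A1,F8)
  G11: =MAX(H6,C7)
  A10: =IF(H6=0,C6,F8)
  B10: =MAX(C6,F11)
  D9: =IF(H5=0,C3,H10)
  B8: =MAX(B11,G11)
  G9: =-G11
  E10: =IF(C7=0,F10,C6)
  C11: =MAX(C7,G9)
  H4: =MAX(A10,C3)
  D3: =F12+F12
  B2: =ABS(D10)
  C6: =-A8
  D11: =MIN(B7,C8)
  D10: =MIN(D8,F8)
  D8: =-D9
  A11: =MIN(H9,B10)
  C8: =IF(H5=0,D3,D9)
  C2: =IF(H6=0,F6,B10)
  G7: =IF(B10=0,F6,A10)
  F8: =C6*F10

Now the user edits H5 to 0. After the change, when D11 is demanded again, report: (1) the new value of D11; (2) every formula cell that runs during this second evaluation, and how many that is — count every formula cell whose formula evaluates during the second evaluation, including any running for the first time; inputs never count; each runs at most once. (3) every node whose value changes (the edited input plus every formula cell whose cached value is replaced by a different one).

First demand of the output computes:
  A8 = -(0) = 0
  C6 = -(0) = 0
  F10 = MIN(3, 0) = 0
  E10 = IF(C7=0: C7=9 -> else branch C6) = 0
  F8 = 0 * 0 = 0
  C3 = 0 - 0 = 0
  G10 = 0 * 3 = 0
  F11 = -8 - 0 = -8
  B10 = MAX(0, -8) = 0
  C2 = IF(H6=0: H6=3 -> else branch B10) = 0
  B7 = MAX(0, 0) = 0
  H10 = IF(G10=0: G10=0 -> then branch G10) = 0
  D9 = IF(H5=0: H5=-8 -> else branch H10) = 0
  C8 = IF(H5=0: H5=-8 -> else branch D9) = 0
  D11 = MIN(0, 0) = 0

After the edit, cleaning proceeds:
  D9: stays stale; no demand reaches it after the flip.
  F11: a read changed (H5 -8->0) — executes, giving 0.
  B10: a read changed (F11 -8->0) — executes, giving 0 — identical to its old value.
  C2: dirty, but its reads are unchanged (H6 unchanged, B10 unchanged); cached 0 stands.
  B7: dirty, but its reads are unchanged (C2 unchanged, E10 unchanged); cached 0 stands.
  A1: had never run; runs now, result 0.
  F12: had never run; runs now, result 0.
  D3: had never run; runs now, result 0.
  C8: a read changed (H5 -8->0) — executes, giving 0 — identical to its old value.
  D11: dirty, but its reads are unchanged (B7 unchanged, C8 unchanged); cached 0 stands.

Note the branch switch — demand abandons D9, which is never re-examined.

Demanding D11 again yields 0.
6 formula cells run: A1, B10, C8, D3, F11, F12.
The nodes whose values change: F11, H5.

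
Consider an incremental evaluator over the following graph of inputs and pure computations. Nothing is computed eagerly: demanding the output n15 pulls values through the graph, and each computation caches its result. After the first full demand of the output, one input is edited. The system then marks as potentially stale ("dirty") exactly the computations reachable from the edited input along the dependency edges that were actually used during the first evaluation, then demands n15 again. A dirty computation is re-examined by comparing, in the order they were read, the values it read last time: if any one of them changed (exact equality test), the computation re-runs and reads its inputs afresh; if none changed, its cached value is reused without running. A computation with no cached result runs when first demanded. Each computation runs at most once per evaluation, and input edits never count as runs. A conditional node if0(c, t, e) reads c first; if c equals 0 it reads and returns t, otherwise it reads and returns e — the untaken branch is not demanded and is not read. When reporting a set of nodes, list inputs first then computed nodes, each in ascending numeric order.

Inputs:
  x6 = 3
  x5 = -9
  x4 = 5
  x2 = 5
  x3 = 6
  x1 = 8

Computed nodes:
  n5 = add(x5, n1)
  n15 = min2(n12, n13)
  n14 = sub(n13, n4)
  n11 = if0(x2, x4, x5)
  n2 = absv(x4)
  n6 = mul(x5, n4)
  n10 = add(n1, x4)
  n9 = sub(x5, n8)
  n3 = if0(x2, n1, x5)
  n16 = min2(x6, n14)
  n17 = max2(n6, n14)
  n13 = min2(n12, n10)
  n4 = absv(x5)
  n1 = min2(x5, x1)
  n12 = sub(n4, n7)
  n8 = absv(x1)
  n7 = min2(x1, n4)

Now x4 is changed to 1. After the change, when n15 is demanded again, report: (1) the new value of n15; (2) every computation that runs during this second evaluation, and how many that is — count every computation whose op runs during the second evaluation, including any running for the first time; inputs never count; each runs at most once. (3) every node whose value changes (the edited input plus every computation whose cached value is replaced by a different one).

n15 now evaluates to -8.
Run set: n10, n13, n15 (3 run).
Changed values: x4, n10, n13, n15.

Initial pass — values computed on the first demand:
  n1 = min2(-9, 8) = -9
  n4 = absv(-9) = 9
  n7 = min2(8, 9) = 8
  n10 = add(-9, 5) = -4
  n12 = sub(9, 8) = 1
  n13 = min2(1, -4) = -4
  n15 = min2(1, -4) = -4

Second demand — change propagation:
  n10: re-runs because x4 5->1; new result -8.
  n13: re-runs because n10 -4->-8; new result -8.
  n15: re-runs because n13 -4->-8; new result -8.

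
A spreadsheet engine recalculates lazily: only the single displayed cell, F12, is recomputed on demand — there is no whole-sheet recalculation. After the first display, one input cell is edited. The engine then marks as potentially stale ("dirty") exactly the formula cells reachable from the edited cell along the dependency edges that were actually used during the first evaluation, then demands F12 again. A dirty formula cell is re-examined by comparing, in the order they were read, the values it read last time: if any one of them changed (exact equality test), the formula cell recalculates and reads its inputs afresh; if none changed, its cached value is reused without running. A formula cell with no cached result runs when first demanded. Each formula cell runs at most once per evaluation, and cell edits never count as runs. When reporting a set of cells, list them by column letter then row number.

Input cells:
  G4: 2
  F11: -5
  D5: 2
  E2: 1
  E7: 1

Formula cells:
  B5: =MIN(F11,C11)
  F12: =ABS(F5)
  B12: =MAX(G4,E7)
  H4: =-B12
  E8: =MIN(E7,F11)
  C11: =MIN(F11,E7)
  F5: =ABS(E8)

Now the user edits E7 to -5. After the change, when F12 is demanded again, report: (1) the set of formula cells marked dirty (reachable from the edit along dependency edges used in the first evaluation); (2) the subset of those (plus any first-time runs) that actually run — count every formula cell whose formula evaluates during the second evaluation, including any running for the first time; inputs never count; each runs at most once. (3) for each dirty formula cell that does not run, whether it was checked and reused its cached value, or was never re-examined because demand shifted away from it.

Marked dirty: E8, F5, F12.
Formula cells that run: E8 — 1 in total.
Checked but reused from cache: F5, F12.
Key observation: the change is absorbed at E8 — it re-runs but produces the same value, and the output's value is unchanged.

First evaluation (everything demanded from the output):
  E8 = MIN(1, -5) = -5
  F5 = ABS(-5) = 5
  F12 = ABS(5) = 5

Propagation after the edit:
  E8: runs — E7 1->-5; result -5 (same value as before).
  F5: checked — values it read are unchanged (E8 unchanged); reused cached 5 without running.
  F12: checked — values it read are unchanged (F5 unchanged); reused cached 5 without running.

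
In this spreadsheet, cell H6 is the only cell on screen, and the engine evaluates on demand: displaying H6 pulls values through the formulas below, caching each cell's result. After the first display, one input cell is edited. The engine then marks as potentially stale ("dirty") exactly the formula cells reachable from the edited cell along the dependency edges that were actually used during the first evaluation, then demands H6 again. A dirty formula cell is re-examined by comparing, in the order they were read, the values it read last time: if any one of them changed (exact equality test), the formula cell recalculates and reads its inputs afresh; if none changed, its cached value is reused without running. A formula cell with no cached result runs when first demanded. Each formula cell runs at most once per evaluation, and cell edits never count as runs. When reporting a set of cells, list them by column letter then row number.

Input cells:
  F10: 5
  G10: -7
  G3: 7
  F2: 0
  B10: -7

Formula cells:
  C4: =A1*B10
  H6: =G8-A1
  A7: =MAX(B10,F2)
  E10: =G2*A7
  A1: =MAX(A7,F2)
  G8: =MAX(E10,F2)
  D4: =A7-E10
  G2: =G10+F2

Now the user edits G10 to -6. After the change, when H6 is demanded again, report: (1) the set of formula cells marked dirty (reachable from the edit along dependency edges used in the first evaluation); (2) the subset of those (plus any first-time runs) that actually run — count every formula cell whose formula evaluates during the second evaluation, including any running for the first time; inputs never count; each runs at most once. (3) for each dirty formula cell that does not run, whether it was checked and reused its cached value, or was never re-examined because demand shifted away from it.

Dirty set: E10, G2, G8, H6.
Run set: E10, G2 (2 run).
Re-examined without running (cache reused): G8, H6.
The important point: E10 recomputes to an identical value, and the output ends up unchanged.

Initial pass — values computed on the first demand:
  A7 = MAX(-7, 0) = 0
  A1 = MAX(0, 0) = 0
  G2 = -7 + 0 = -7
  E10 = -7 * 0 = 0
  G8 = MAX(0, 0) = 0
  H6 = 0 - 0 = 0

Second demand — change propagation:
  G2: re-runs because G10 -7->-6; new result -6.
  E10: re-runs because G2 -7->-6; new result 0 (unchanged).
  G8: re-examined; everything it read last time is the same (E10 unchanged, F2 unchanged) — cache 0 kept, no run.
  H6: re-examined; everything it read last time is the same (G8 unchanged, A1 unchanged) — cache 0 kept, no run.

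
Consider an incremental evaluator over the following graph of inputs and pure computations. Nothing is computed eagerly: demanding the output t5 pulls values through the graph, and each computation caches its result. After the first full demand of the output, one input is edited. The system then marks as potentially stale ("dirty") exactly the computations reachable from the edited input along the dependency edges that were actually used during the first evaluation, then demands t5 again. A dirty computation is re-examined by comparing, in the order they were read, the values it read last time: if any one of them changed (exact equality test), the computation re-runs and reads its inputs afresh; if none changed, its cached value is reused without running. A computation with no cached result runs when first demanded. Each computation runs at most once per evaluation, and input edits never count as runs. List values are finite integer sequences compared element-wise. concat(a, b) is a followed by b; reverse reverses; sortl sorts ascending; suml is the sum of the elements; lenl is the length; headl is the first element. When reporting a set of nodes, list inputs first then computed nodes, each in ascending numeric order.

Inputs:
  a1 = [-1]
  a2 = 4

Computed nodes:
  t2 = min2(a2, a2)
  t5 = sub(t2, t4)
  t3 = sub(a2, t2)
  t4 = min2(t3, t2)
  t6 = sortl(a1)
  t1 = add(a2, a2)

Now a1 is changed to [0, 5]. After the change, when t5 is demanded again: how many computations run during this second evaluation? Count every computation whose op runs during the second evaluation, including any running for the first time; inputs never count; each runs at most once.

Initial pass — values computed on the first demand:
  t2 = min2(4, 4) = 4
  t3 = sub(4, 4) = 0
  t4 = min2(0, 4) = 0
  t5 = sub(4, 0) = 4

Second demand — change propagation:
  no demanded computation ever read a1, so the edit dirties nothing and nothing runs.

The important point: nothing the output needs ever reads a1, so the edit is invisible to it.

Run set: none (0 run).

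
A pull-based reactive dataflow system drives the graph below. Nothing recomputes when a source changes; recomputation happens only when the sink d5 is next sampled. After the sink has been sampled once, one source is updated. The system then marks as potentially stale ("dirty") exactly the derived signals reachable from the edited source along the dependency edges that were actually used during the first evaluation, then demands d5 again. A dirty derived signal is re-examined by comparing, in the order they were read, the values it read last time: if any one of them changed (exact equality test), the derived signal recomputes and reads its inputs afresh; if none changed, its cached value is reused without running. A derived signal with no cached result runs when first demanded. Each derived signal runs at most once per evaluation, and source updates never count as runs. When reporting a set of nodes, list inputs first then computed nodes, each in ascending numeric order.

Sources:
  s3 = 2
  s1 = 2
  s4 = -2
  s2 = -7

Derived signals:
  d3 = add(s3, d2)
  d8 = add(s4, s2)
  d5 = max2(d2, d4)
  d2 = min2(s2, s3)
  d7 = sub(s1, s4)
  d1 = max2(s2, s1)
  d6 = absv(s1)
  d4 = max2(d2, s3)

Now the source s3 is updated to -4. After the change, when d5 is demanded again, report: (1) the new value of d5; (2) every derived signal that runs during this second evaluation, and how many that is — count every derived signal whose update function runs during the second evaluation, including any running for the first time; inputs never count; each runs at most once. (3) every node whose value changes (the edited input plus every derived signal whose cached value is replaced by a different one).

New value of d5: -4.
Derived signals that run: d2, d4, d5 — 3 in total.
Values that change: s3, d4, d5.

First evaluation (everything demanded from the output):
  d2 = min2(-7, 2) = -7
  d4 = max2(-7, 2) = 2
  d5 = max2(-7, 2) = 2

Propagation after the edit:
  d2: runs — s3 2->-4; result -7 (same value as before).
  d4: runs — s3 2->-4; result -4.
  d5: runs — d4 2->-4; result -4.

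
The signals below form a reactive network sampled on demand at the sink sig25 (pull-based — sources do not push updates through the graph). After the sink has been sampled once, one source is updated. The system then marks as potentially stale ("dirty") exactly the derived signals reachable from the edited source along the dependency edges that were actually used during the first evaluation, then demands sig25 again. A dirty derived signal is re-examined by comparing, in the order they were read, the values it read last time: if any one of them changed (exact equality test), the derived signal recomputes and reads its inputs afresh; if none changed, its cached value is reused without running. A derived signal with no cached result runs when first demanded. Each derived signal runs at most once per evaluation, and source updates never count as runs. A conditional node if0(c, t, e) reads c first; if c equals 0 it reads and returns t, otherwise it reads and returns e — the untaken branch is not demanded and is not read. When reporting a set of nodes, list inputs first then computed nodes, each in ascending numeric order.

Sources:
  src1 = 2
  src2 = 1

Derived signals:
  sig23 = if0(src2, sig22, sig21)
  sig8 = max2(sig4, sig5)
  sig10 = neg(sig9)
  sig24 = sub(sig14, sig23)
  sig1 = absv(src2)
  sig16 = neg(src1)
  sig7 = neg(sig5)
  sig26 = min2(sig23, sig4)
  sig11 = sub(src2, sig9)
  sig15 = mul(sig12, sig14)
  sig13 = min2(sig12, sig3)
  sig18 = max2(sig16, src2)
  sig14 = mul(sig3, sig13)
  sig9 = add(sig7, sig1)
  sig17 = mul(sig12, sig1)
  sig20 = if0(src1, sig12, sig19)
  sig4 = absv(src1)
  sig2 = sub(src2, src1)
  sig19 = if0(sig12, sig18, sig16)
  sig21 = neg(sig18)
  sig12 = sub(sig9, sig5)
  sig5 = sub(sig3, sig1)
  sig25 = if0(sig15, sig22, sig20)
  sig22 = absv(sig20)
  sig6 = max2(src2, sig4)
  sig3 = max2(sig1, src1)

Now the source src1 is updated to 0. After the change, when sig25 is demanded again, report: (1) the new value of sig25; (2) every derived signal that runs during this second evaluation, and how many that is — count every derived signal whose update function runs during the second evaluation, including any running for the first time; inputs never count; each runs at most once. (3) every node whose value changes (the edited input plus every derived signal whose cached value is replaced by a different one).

Initial pass — values computed on the first demand:
  sig1 = absv(1) = 1
  sig3 = max2(1, 2) = 2
  sig5 = sub(2, 1) = 1
  sig7 = neg(1) = -1
  sig9 = add(-1, 1) = 0
  sig12 = sub(0, 1) = -1
  sig13 = min2(-1, 2) = -1
  sig14 = mul(2, -1) = -2
  sig15 = mul(-1, -2) = 2
  sig16 = neg(2) = -2
  sig19 = if0(sig12=-1 -> else branch sig16) = -2
  sig20 = if0(src1=2 -> else branch sig19) = -2
  sig25 = if0(sig15=2 -> else branch sig20) = -2

Second demand — change propagation:
  sig3: re-runs because src1 2->0; new result 1.
  sig5: re-runs because sig3 2->1; new result 0.
  sig7: re-runs because sig5 1->0; new result 0.
  sig9: re-runs because sig7 -1->0; new result 1.
  sig12: re-runs because sig9 0->1; sig5 1->0; new result 1.
  sig13: re-runs because sig12 -1->1; sig3 2->1; new result 1.
  sig14: re-runs because sig3 2->1; sig13 -1->1; new result 1.
  sig15: re-runs because sig12 -1->1; sig14 -2->1; new result 1.
  sig16: dirty yet unreached — the second evaluation never asks for it.
  sig19: dirty yet unreached — the second evaluation never asks for it.
  sig20: re-runs because src1 2->0; new result 1.
  sig25: re-runs because sig15 2->1; sig20 -2->1; new result 1.

The important point: the flipped condition redirects demand; sig16, sig19 are left stale, never re-checked.

sig25 now evaluates to 1.
Run set: sig3, sig5, sig7, sig9, sig12, sig13, sig14, sig15, sig20, sig25 (10 run).
Changed values: src1, sig3, sig5, sig7, sig9, sig12, sig13, sig14, sig15, sig20, sig25.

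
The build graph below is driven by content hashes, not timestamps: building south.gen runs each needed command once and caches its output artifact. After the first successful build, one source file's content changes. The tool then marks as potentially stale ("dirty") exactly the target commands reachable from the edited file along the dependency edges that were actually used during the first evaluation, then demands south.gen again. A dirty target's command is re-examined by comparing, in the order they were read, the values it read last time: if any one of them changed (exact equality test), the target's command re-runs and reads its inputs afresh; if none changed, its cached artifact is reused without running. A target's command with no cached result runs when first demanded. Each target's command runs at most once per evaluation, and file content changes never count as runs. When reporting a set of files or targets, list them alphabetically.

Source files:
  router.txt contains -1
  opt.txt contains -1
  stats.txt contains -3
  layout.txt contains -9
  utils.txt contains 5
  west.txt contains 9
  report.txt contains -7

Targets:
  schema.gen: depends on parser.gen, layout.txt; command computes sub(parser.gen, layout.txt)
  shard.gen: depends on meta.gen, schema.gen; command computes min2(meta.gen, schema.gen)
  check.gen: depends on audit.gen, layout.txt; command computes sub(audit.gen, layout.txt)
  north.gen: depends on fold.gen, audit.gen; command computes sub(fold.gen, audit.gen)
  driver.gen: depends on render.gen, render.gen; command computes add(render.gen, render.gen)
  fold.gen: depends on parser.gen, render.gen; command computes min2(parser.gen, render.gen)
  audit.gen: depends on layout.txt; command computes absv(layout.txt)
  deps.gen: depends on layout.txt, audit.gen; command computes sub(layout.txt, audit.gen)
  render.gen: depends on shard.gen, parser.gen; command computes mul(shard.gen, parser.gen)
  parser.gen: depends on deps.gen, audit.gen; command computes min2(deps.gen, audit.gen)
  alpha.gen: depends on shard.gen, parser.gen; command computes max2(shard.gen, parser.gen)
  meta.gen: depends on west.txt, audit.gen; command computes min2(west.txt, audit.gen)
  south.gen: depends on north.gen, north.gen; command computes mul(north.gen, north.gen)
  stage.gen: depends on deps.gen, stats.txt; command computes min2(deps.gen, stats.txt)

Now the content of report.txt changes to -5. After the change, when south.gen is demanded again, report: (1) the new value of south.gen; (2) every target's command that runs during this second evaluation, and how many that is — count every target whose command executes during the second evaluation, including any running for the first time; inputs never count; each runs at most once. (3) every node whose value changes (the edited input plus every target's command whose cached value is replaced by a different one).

Initial pass — values computed on the first demand:
  audit.gen = absv(-9) = 9
  deps.gen = sub(-9, 9) = -18
  meta.gen = min2(9, 9) = 9
  parser.gen = min2(-18, 9) = -18
  schema.gen = sub(-18, -9) = -9
  shard.gen = min2(9, -9) = -9
  render.gen = mul(-9, -18) = 162
  fold.gen = min2(-18, 162) = -18
  north.gen = sub(-18, 9) = -27
  south.gen = mul(-27, -27) = 729

Second demand — change propagation:
  no demanded computation ever read report.txt, so the edit dirties nothing and nothing runs.

The important point: nothing the output needs ever reads report.txt, so the edit is invisible to it.

south.gen now evaluates to 729.
Run set: none (0 run).
Changed values: report.txt.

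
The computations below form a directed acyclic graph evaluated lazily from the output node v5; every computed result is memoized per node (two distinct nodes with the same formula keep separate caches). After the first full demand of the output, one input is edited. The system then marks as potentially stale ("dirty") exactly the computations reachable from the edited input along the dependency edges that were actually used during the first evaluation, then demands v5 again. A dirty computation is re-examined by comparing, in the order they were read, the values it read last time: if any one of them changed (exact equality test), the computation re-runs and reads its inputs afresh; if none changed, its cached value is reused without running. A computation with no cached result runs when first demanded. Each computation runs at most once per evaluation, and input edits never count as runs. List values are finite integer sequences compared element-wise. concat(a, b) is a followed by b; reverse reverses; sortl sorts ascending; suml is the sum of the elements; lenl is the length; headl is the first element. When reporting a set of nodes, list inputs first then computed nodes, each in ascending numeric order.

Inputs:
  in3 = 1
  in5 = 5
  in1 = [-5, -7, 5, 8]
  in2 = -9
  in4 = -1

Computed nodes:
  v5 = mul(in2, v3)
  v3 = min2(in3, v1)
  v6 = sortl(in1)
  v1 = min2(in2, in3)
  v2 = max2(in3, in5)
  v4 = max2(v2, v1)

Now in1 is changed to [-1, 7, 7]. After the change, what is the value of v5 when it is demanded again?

Demanding v5 again yields 81.
Note the shortcut — in1 feeds only undemanded nodes, so no recomputation happens.

First demand of the output computes:
  v1 = min2(-9, 1) = -9
  v3 = min2(1, -9) = -9
  v5 = mul(-9, -9) = 81

After the edit, cleaning proceeds:
  in1 only reaches undemanded nodes; the second demand re-runs nothing.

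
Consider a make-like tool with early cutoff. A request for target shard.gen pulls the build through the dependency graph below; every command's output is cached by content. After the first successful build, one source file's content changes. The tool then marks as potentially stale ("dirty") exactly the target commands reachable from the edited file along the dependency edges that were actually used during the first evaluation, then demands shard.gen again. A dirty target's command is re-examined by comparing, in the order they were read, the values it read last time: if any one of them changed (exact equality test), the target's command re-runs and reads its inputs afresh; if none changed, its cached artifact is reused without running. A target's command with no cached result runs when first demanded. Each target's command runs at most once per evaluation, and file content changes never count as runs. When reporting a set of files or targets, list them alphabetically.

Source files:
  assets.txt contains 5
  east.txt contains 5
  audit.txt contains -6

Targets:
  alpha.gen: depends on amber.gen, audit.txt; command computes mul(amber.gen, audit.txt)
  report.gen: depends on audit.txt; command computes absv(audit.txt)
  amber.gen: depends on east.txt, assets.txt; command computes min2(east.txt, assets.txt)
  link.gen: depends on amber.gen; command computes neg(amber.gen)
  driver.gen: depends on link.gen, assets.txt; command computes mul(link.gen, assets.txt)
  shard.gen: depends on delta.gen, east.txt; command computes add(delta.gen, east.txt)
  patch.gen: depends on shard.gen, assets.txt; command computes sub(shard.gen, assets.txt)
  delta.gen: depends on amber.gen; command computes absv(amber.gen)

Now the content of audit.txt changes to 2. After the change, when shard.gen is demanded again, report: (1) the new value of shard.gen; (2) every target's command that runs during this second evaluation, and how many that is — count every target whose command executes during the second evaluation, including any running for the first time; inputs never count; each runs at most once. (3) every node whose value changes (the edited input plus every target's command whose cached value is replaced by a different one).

First demand of the output computes:
  amber.gen = min2(5, 5) = 5
  delta.gen = absv(5) = 5
  shard.gen = add(5, 5) = 10

After the edit, cleaning proceeds:
  audit.txt only reaches undemanded nodes; the second demand re-runs nothing.

Note the shortcut — audit.txt feeds only undemanded nodes, so no recomputation happens.

Demanding shard.gen again yields 10.
0 target commands run: none.
The nodes whose values change: audit.txt.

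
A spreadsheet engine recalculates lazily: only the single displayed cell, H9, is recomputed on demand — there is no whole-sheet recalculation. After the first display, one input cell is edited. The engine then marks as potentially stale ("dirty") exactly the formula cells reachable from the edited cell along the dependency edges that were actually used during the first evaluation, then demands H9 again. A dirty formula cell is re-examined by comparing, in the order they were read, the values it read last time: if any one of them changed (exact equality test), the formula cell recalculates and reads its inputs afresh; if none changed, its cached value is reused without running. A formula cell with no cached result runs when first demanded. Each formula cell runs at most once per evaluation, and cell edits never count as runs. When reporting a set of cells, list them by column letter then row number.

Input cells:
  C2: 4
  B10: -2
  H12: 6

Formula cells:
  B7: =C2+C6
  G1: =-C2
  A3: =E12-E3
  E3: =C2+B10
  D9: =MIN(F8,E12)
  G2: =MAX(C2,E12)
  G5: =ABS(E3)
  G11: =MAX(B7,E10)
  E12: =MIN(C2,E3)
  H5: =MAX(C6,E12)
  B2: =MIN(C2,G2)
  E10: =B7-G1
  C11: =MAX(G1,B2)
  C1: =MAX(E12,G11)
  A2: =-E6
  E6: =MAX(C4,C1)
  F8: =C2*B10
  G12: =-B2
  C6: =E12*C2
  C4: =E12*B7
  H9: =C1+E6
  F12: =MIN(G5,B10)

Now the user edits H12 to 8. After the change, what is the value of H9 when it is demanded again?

First evaluation (everything demanded from the output):
  E3 = 4 + -2 = 2
  E12 = MIN(4, 2) = 2
  C6 = 2 * 4 = 8
  B7 = 4 + 8 = 12
  C4 = 2 * 12 = 24
  G1 = -(4) = -4
  E10 = 12 - -4 = 16
  G11 = MAX(12, 16) = 16
  C1 = MAX(2, 16) = 16
  E6 = MAX(24, 16) = 24
  H9 = 16 + 24 = 40

Propagation after the edit:
  H12 feeds no computation that the output demands — nothing is marked dirty and nothing runs.

Key observation: H12 is never demanded by the output, so the edit triggers no recomputation at all.

New value of H9: 40.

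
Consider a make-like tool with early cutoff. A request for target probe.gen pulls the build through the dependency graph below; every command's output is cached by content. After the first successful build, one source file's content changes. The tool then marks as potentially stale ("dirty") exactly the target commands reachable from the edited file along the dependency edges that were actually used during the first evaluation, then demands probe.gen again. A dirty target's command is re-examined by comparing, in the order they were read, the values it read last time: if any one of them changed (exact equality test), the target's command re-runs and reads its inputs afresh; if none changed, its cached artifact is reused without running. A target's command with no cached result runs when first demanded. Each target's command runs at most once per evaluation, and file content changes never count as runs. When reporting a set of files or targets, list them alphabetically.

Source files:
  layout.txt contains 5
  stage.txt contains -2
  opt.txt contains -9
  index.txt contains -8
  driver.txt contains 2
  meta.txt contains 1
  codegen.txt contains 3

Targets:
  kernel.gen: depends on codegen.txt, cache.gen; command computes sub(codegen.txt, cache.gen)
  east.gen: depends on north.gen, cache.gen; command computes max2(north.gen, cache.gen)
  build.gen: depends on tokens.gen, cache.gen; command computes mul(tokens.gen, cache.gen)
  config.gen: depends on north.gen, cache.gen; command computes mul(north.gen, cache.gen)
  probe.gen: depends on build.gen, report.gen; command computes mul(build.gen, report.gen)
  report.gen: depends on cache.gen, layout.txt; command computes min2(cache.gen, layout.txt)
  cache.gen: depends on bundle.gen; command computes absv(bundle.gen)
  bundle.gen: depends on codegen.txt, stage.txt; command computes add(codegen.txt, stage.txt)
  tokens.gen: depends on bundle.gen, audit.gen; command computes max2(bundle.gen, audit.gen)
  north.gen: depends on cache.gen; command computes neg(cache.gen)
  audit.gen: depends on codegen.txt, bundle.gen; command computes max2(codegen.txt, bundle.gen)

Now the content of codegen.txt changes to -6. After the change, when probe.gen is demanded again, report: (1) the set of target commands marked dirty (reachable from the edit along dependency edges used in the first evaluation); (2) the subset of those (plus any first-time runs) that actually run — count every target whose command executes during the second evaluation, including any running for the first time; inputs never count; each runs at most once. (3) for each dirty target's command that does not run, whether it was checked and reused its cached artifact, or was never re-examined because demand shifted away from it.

The edit dirties: audit.gen, build.gen, bundle.gen, cache.gen, probe.gen, report.gen, tokens.gen.
7 target commands run: audit.gen, build.gen, bundle.gen, cache.gen, probe.gen, report.gen, tokens.gen.
No dirty target's command escaped a run.

First demand of the output computes:
  bundle.gen = add(3, -2) = 1
  audit.gen = max2(3, 1) = 3
  cache.gen = absv(1) = 1
  report.gen = min2(1, 5) = 1
  tokens.gen = max2(1, 3) = 3
  build.gen = mul(3, 1) = 3
  probe.gen = mul(3, 1) = 3

After the edit, cleaning proceeds:
  bundle.gen: a read changed (codegen.txt 3->-6) — executes, giving -8.
  audit.gen: a read changed (codegen.txt 3->-6; bundle.gen 1->-8) — executes, giving -6.
  cache.gen: a read changed (bundle.gen 1->-8) — executes, giving 8.
  report.gen: a read changed (cache.gen 1->8) — executes, giving 5.
  tokens.gen: a read changed (bundle.gen 1->-8; audit.gen 3->-6) — executes, giving -6.
  build.gen: a read changed (tokens.gen 3->-6; cache.gen 1->8) — executes, giving -48.
  probe.gen: a read changed (build.gen 3->-48; report.gen 1->5) — executes, giving -240.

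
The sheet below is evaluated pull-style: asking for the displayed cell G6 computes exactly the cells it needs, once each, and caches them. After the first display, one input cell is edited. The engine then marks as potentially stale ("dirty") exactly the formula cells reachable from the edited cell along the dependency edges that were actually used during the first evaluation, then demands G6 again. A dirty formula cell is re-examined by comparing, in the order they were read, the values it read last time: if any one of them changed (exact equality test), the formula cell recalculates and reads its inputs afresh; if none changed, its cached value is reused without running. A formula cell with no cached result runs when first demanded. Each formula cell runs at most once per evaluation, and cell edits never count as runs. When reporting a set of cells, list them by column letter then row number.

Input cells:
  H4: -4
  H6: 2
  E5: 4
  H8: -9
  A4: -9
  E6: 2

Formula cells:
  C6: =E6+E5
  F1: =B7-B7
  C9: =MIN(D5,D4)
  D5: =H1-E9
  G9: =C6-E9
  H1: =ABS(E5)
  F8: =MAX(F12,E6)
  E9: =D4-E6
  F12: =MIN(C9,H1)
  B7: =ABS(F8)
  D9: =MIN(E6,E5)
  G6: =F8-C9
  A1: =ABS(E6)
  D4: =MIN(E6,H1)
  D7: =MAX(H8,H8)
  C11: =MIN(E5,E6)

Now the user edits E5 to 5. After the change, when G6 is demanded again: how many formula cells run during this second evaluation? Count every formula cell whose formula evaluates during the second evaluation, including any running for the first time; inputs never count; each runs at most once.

5 formula cells run: C9, D4, D5, F12, H1.
Note where the cutoff bites: E9 is checked, finds nothing changed, and keeps its cache.

First demand of the output computes:
  H1 = ABS(4) = 4
  D4 = MIN(2, 4) = 2
  E9 = 2 - 2 = 0
  D5 = 4 - 0 = 4
  C9 = MIN(4, 2) = 2
  F12 = MIN(2, 4) = 2
  F8 = MAX(2, 2) = 2
  G6 = 2 - 2 = 0

After the edit, cleaning proceeds:
  H1: a read changed (E5 4->5) — executes, giving 5.
  D4: a read changed (H1 4->5) — executes, giving 2 — identical to its old value.
  E9: dirty, but its reads are unchanged (D4 unchanged, E6 unchanged); cached 0 stands.
  D5: a read changed (H1 4->5) — executes, giving 5.
  C9: a read changed (D5 4->5) — executes, giving 2 — identical to its old value.
  F12: a read changed (H1 4->5) — executes, giving 2 — identical to its old value.
  F8: dirty, but its reads are unchanged (F12 unchanged, E6 unchanged); cached 2 stands.
  G6: dirty, but its reads are unchanged (F8 unchanged, C9 unchanged); cached 0 stands.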